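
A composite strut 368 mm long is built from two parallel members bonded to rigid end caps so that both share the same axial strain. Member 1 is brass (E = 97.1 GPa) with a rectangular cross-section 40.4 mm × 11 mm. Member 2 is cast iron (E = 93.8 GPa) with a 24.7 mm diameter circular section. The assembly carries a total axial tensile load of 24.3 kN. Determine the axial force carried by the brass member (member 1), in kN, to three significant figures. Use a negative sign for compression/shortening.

11.9 kN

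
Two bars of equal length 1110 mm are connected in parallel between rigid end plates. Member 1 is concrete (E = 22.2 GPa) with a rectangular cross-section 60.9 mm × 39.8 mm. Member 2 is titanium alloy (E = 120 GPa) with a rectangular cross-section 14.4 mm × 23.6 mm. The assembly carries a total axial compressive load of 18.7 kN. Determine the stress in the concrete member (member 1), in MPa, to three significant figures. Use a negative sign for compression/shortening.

-4.39 MPa

A_1 = 2424 mm².
A_2 = 339.8 mm².
Equal strain + equilibrium ⇒ each member carries load in proportion to AE: A₁E₁ = 53810000 N, A₂E₂ = 40780000 N, ΣAE = 94590000 N.
σ₁ = P·E₁/ΣAE = -18700·22200/94590000 = -4.389 MPa.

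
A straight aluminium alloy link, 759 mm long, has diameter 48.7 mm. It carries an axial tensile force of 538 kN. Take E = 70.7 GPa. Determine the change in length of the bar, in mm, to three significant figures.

3.10 mm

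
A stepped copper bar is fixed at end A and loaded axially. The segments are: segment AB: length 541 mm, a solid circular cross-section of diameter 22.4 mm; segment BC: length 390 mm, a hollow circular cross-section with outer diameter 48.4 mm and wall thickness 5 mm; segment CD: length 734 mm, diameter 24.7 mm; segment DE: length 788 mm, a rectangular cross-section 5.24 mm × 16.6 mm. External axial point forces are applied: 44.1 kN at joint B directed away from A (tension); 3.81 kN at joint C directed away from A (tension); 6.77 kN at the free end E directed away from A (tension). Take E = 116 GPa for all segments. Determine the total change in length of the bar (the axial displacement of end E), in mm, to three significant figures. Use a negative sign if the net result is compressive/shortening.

1.32 mm

Internal axial forces (sectioning from the free end, tension +): N_DE = 6.77 kN, N_CD = 6.77 kN, N_BC = 10.58 kN, N_AB = 54.68 kN.
A_AB = 394.1 mm².
A_BC = 681.7 mm².
A_CD = 479.2 mm².
A_DE = 86.98 mm².
δ_AB = 54680·541/(394.1·116000) = 0.6471 mm
δ_BC = 10580·390/(681.7·116000) = 0.05218 mm
δ_CD = 6770·734/(479.2·116000) = 0.0894 mm
δ_DE = 6770·788/(86.98·116000) = 0.5287 mm
δ = Σδ_i = 1.317 mm.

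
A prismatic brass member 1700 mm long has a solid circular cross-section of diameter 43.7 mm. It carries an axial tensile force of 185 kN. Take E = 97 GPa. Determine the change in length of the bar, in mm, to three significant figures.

2.16 mm

A = 1500 mm².
δ_mech = NL/(AE) = 185000·1700/(1500·97000) = 2.162 mm.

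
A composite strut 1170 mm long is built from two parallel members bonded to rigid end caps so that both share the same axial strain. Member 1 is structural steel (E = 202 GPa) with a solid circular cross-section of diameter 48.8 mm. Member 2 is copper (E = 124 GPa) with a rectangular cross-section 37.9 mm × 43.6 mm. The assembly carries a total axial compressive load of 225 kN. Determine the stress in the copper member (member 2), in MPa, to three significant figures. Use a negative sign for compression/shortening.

-47.9 MPa

A_1 = 1870 mm².
A_2 = 1652 mm².
Equal strain + equilibrium ⇒ each member carries load in proportion to AE: A₁E₁ = 377800000 N, A₂E₂ = 204900000 N, ΣAE = 582700000 N.
σ₂ = P·E₂/ΣAE = -225000·124000/582700000 = -47.88 MPa.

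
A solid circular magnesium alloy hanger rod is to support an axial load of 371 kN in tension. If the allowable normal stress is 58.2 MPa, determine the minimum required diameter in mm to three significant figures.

Required area A ≥ P/σ_allow = 371000/58.2 = 6375 mm².
For a solid circular section, d ≥ √(4A/π) = 90.09 mm.

90.1 mm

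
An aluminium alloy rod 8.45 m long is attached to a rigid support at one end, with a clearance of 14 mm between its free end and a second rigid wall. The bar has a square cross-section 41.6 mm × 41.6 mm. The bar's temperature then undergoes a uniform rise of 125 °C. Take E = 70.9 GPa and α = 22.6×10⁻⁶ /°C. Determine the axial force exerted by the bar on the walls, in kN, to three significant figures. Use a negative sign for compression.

Free thermal expansion αLΔT = 22.6e-6 · 8450 · 125 = 23.87 mm.
The walls engage after the gap closes; constrained expansion = 23.87 − 14 = 9.871 mm.
The walls impose strain ε = −(9.871)/8450 = -1.1682e-03; σ = Eε = 70900 · -1.1682e-03 = -82.83 MPa.
Wall reaction R = σ·A = -82.83·1731 = -143300 N = -143.3 kN.

-143 kN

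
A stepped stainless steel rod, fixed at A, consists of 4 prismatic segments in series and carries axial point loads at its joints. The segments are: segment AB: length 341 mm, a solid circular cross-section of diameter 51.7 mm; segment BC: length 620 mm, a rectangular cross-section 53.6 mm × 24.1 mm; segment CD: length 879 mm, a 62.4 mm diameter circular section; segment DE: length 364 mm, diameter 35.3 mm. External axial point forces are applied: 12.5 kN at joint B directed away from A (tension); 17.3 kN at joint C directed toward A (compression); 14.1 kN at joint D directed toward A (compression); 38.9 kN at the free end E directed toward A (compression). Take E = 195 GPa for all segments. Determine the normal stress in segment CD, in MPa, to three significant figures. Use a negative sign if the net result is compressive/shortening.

-17.3 MPa

Internal axial forces (sectioning from the free end, tension +): N_DE = -38.9 kN, N_CD = -53 kN, N_BC = -70.3 kN, N_AB = -57.8 kN.
A_CD = 3058 mm².
σ_CD = N_CD/A_CD = -53000/3058 = -17.33 MPa.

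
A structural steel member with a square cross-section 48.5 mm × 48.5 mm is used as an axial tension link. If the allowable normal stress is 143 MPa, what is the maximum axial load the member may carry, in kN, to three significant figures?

336 kN

A = 2352 mm².
P_max = σ_allow · A = 143 · 2352 = 336400 N = 336.4 kN.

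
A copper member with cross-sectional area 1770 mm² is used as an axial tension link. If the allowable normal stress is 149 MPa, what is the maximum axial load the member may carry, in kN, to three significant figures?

264 kN

P_max = σ_allow · A = 149 · 1770 = 263700 N = 263.7 kN.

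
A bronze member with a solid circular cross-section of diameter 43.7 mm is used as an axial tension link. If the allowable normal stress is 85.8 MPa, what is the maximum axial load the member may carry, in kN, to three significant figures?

A = 1500 mm².
P_max = σ_allow · A = 85.8 · 1500 = 128700 N = 128.7 kN.

129 kN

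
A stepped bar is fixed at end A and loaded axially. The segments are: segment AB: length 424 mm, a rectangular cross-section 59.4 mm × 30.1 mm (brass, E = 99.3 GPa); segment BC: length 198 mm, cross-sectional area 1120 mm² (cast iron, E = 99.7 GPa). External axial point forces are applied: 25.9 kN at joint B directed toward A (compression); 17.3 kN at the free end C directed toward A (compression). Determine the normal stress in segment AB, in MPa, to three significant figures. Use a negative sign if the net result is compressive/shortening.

-24.2 MPa

Internal axial forces (sectioning from the free end, tension +): N_BC = -17.3 kN, N_AB = -43.2 kN.
A_AB = 1788 mm².
σ_AB = N_AB/A_AB = -43200/1788 = -24.16 MPa.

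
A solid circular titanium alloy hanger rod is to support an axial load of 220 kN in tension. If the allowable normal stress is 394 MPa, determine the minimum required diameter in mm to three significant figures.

Required area A ≥ P/σ_allow = 220000/394 = 558.4 mm².
For a solid circular section, d ≥ √(4A/π) = 26.66 mm.

26.7 mm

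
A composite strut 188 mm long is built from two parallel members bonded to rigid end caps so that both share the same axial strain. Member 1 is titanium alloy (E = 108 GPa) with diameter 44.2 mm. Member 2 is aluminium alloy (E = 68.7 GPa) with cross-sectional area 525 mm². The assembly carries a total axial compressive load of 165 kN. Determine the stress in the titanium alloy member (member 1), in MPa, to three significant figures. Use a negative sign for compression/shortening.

A_1 = 1534 mm².
Equal strain + equilibrium ⇒ each member carries load in proportion to AE: A₁E₁ = 165700000 N, A₂E₂ = 36070000 N, ΣAE = 201800000 N.
σ₁ = P·E₁/ΣAE = -165000·108000/201800000 = -88.31 MPa.

-88.3 MPa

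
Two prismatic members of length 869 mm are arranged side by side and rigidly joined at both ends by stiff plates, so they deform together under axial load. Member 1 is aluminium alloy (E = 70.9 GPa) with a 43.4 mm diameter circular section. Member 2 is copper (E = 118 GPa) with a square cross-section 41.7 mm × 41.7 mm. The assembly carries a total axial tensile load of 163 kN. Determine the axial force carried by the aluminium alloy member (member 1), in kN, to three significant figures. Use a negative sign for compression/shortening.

55.1 kN

A_1 = 1479 mm².
A_2 = 1739 mm².
Equal strain + equilibrium ⇒ each member carries load in proportion to AE: A₁E₁ = 104900000 N, A₂E₂ = 205200000 N, ΣAE = 310100000 N.
F₁ = P·A₁E₁/ΣAE = 163000·104900000/310100000 = 55140 N.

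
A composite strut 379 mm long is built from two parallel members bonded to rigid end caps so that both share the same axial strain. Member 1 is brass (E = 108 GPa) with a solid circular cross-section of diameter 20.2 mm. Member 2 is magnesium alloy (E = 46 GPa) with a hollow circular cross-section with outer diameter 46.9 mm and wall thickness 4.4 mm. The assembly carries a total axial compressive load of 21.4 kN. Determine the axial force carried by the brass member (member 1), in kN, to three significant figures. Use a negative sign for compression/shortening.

-12.0 kN

A_1 = 320.5 mm².
A_2 = 587.5 mm².
Equal strain + equilibrium ⇒ each member carries load in proportion to AE: A₁E₁ = 34610000 N, A₂E₂ = 27020000 N, ΣAE = 61640000 N.
F₁ = P·A₁E₁/ΣAE = -21400·34610000/61640000 = -12020 N.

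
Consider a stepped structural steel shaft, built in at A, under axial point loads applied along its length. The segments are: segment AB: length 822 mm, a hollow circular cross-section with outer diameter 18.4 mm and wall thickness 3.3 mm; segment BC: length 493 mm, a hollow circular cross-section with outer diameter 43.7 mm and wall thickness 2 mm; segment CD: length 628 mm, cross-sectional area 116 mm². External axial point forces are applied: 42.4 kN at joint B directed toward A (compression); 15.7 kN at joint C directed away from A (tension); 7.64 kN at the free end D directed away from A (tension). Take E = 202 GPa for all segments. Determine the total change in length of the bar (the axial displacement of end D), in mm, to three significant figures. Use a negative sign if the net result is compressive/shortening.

-0.0733 mm

Internal axial forces (sectioning from the free end, tension +): N_CD = 7.64 kN, N_BC = 23.34 kN, N_AB = -19.06 kN.
A_AB = 156.5 mm².
A_BC = 262 mm².
δ_AB = -19060·822/(156.5·202000) = -0.4955 mm
δ_BC = 23340·493/(262·202000) = 0.2174 mm
δ_CD = 7640·628/(116·202000) = 0.2048 mm
δ = Σδ_i = -0.07328 mm.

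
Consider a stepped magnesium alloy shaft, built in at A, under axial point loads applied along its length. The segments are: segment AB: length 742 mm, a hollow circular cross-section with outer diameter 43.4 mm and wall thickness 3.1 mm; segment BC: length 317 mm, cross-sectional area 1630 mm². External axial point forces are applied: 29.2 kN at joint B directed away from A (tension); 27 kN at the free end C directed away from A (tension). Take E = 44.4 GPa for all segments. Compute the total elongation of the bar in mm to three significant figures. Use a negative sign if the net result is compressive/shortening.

2.51 mm

Internal axial forces (sectioning from the free end, tension +): N_BC = 27 kN, N_AB = 56.2 kN.
A_AB = 392.5 mm².
δ_AB = 56200·742/(392.5·44400) = 2.393 mm
δ_BC = 27000·317/(1630·44400) = 0.1183 mm
δ = Σδ_i = 2.511 mm.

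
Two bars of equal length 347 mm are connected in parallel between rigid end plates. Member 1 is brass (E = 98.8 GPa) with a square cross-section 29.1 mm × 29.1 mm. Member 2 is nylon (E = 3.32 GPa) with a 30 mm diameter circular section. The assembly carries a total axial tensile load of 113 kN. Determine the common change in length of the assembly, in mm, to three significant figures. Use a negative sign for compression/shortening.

A_1 = 846.8 mm².
A_2 = 706.9 mm².
Equal strain + equilibrium ⇒ each member carries load in proportion to AE: A₁E₁ = 83660000 N, A₂E₂ = 2347000 N, ΣAE = 86010000 N.
δ = PL/ΣAE = 113000·347/86010000 = 0.4559 mm.

0.456 mm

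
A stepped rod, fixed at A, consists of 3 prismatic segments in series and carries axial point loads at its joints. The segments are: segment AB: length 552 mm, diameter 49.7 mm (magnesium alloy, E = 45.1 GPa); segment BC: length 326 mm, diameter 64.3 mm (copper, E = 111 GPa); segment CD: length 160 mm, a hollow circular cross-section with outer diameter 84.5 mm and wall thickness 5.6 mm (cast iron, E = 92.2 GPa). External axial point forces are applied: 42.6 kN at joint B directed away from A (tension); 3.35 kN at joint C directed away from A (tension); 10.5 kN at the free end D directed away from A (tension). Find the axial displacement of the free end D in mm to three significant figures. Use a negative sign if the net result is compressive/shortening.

0.382 mm

Internal axial forces (sectioning from the free end, tension +): N_CD = 10.5 kN, N_BC = 13.85 kN, N_AB = 56.45 kN.
A_AB = 1940 mm².
A_BC = 3247 mm².
A_CD = 1388 mm².
δ_AB = 56450·552/(1940·45100) = 0.3561 mm
δ_BC = 13850·326/(3247·111000) = 0.01253 mm
δ_CD = 10500·160/(1388·92200) = 0.01313 mm
δ = Σδ_i = 0.3818 mm.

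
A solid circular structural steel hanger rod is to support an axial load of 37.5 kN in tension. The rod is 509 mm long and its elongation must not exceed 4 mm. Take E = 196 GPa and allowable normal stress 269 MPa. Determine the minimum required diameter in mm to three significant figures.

13.3 mm

Required area A ≥ P/σ_allow = 37500/269 = 139.4 mm².
For a solid circular section, d ≥ √(4A/π) = 13.32 mm.
Elongation limit: A ≥ PL/(Eδ_allow) = 37500·509/(196000·4) = 24.35 mm² ⇒ d ≥ 5.568 mm.
The stress limit governs.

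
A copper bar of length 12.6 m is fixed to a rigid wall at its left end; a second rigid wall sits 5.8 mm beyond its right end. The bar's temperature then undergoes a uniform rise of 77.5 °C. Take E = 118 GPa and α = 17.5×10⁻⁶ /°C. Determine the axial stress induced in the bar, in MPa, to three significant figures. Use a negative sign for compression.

Free thermal expansion αLΔT = 17.5e-6 · 12600 · 77.5 = 17.09 mm.
The walls engage after the gap closes; constrained expansion = 17.09 − 5.8 = 11.29 mm.
The walls impose strain ε = −(11.29)/12600 = -8.9593e-04; σ = Eε = 118000 · -8.9593e-04 = -105.7 MPa.

-106 MPa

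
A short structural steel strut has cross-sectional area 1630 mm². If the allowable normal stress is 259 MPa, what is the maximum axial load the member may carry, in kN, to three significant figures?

422 kN

P_max = σ_allow · A = 259 · 1630 = 422200 N = 422.2 kN.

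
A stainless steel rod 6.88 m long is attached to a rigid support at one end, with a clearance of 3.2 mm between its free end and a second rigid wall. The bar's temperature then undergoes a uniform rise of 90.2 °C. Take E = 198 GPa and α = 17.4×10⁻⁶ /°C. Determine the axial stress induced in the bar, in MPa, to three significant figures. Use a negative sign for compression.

Free thermal expansion αLΔT = 17.4e-6 · 6880 · 90.2 = 10.8 mm.
The walls engage after the gap closes; constrained expansion = 10.8 − 3.2 = 7.598 mm.
The walls impose strain ε = −(7.598)/6880 = -1.1044e-03; σ = Eε = 198000 · -1.1044e-03 = -218.7 MPa.

-219 MPa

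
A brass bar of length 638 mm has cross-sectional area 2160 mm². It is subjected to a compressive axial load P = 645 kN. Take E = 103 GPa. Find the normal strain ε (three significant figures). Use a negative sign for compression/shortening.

-0.00290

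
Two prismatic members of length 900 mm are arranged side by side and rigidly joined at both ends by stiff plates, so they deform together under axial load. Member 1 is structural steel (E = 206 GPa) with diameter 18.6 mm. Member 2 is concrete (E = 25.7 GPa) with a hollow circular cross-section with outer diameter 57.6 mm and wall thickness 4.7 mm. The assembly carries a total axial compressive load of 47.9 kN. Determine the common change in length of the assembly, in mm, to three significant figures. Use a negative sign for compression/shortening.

-0.567 mm

A_1 = 271.7 mm².
A_2 = 781.1 mm².
Equal strain + equilibrium ⇒ each member carries load in proportion to AE: A₁E₁ = 55970000 N, A₂E₂ = 20070000 N, ΣAE = 76050000 N.
δ = PL/ΣAE = -47900·900/76050000 = -0.5669 mm.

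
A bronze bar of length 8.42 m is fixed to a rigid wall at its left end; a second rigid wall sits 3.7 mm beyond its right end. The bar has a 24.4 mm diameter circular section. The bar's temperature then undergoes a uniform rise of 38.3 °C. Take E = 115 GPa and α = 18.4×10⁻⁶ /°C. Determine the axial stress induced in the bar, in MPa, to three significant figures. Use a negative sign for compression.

-30.5 MPa

Free thermal expansion αLΔT = 18.4e-6 · 8420 · 38.3 = 5.934 mm.
The walls engage after the gap closes; constrained expansion = 5.934 − 3.7 = 2.234 mm.
The walls impose strain ε = −(2.234)/8420 = -2.6529e-04; σ = Eε = 115000 · -2.6529e-04 = -30.51 MPa.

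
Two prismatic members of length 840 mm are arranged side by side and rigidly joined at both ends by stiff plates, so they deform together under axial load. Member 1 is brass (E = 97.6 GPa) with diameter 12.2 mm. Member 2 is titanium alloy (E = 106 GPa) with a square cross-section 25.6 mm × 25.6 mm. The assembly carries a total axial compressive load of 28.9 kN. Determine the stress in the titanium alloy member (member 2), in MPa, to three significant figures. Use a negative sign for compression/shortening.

A_1 = 116.9 mm².
A_2 = 655.4 mm².
Equal strain + equilibrium ⇒ each member carries load in proportion to AE: A₁E₁ = 11410000 N, A₂E₂ = 69470000 N, ΣAE = 80880000 N.
σ₂ = P·E₂/ΣAE = -28900·106000/80880000 = -37.88 MPa.

-37.9 MPa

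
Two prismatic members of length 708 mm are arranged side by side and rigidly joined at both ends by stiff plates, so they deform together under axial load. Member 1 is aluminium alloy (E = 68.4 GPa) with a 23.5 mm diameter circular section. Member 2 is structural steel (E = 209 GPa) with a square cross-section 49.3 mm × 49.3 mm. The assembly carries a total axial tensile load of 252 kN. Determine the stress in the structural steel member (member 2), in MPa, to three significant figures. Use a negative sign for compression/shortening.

A_1 = 433.7 mm².
A_2 = 2430 mm².
Equal strain + equilibrium ⇒ each member carries load in proportion to AE: A₁E₁ = 29670000 N, A₂E₂ = 508000000 N, ΣAE = 537600000 N.
σ₂ = P·E₂/ΣAE = 252000·209000/537600000 = 97.96 MPa.

98.0 MPa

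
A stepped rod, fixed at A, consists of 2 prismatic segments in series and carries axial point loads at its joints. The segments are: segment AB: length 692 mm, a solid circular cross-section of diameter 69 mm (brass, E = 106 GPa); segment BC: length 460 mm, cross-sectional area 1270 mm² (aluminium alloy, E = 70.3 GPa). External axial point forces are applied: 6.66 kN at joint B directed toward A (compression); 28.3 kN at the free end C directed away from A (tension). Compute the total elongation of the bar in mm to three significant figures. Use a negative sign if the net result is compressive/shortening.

0.184 mm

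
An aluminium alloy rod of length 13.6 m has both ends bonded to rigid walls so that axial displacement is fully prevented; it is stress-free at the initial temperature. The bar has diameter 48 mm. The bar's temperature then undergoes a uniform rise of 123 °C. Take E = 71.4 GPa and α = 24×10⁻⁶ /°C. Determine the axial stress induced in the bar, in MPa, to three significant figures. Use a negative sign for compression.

Free thermal expansion αLΔT = 24e-6 · 13600 · 123 = 40.15 mm.
The walls impose strain ε = −(40.15)/13600 = -2.9520e-03; σ = Eε = 71400 · -2.9520e-03 = -210.8 MPa.

-211 MPa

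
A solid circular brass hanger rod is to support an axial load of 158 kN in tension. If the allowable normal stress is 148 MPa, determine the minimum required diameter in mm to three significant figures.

36.9 mm

Required area A ≥ P/σ_allow = 158000/148 = 1068 mm².
For a solid circular section, d ≥ √(4A/π) = 36.87 mm.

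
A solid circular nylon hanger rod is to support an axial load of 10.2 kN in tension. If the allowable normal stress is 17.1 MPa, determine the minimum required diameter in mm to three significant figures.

27.6 mm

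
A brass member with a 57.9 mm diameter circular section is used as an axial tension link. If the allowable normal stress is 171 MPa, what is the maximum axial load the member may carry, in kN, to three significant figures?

A = 2633 mm².
P_max = σ_allow · A = 171 · 2633 = 450200 N = 450.2 kN.

450 kN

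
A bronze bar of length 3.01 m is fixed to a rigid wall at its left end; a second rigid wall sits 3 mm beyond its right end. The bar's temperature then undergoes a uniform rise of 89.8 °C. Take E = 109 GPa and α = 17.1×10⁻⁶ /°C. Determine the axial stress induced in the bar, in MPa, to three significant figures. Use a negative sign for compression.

Free thermal expansion αLΔT = 17.1e-6 · 3010 · 89.8 = 4.622 mm.
The walls engage after the gap closes; constrained expansion = 4.622 − 3 = 1.622 mm.
The walls impose strain ε = −(1.622)/3010 = -5.3890e-04; σ = Eε = 109000 · -5.3890e-04 = -58.74 MPa.

-58.7 MPa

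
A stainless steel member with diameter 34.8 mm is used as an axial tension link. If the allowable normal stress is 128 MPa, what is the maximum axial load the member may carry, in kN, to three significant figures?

A = 951.1 mm².
P_max = σ_allow · A = 128 · 951.1 = 121700 N = 121.7 kN.

122 kN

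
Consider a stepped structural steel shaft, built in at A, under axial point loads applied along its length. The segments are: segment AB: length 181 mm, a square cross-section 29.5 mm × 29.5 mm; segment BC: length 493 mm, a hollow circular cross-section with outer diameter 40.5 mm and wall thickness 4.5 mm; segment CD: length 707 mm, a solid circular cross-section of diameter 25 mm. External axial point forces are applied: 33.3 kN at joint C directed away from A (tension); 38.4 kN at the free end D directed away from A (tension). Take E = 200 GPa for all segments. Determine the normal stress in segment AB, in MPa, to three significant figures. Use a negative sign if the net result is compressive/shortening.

82.4 MPa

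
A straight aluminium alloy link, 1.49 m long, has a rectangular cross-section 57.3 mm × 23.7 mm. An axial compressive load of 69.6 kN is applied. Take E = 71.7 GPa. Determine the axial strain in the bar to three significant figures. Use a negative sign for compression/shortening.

A = 1358 mm².
σ = N/A = -51.25 MPa; ε = σ/E = -51.25/71700 = -7.148e-04.

-7.15e-04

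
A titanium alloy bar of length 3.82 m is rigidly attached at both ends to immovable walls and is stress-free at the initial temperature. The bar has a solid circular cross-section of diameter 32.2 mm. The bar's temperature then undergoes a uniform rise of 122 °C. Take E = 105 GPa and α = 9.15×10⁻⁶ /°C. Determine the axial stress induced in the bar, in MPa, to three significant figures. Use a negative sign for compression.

-117 MPa

Free thermal expansion αLΔT = 9.15e-6 · 3820 · 122 = 4.264 mm.
The walls impose strain ε = −(4.264)/3820 = -1.1163e-03; σ = Eε = 105000 · -1.1163e-03 = -117.2 MPa.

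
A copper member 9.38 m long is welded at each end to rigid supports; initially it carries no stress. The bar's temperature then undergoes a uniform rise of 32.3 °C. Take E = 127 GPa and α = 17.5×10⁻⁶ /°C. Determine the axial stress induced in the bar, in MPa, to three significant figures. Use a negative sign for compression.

-71.8 MPa

Free thermal expansion αLΔT = 17.5e-6 · 9380 · 32.3 = 5.302 mm.
The walls impose strain ε = −(5.302)/9380 = -5.6525e-04; σ = Eε = 127000 · -5.6525e-04 = -71.79 MPa.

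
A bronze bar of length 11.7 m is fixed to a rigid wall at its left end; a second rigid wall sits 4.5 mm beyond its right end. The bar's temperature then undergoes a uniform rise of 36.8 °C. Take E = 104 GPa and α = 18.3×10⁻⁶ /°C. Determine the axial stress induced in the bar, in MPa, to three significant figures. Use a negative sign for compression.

Free thermal expansion αLΔT = 18.3e-6 · 11700 · 36.8 = 7.879 mm.
The walls engage after the gap closes; constrained expansion = 7.879 − 4.5 = 3.379 mm.
The walls impose strain ε = −(3.379)/11700 = -2.8882e-04; σ = Eε = 104000 · -2.8882e-04 = -30.04 MPa.

-30.0 MPa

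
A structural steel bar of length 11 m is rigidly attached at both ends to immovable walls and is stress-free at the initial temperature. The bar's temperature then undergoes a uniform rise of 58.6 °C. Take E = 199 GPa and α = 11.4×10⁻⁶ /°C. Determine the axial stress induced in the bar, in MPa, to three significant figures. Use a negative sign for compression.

Free thermal expansion αLΔT = 11.4e-6 · 11000 · 58.6 = 7.348 mm.
The walls impose strain ε = −(7.348)/11000 = -6.6804e-04; σ = Eε = 199000 · -6.6804e-04 = -132.9 MPa.

-133 MPa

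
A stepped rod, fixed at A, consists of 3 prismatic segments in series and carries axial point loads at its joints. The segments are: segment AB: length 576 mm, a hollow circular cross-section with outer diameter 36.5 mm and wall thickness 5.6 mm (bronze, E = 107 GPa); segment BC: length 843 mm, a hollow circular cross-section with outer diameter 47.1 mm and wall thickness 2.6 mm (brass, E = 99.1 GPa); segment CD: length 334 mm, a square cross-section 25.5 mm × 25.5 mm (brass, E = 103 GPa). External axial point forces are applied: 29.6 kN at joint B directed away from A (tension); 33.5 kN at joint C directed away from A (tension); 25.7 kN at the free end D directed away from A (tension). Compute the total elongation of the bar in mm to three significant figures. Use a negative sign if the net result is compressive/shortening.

2.39 mm

Internal axial forces (sectioning from the free end, tension +): N_CD = 25.7 kN, N_BC = 59.2 kN, N_AB = 88.8 kN.
A_AB = 543.6 mm².
A_BC = 363.5 mm².
A_CD = 650.2 mm².
δ_AB = 88800·576/(543.6·107000) = 0.8793 mm
δ_BC = 59200·843/(363.5·99100) = 1.385 mm
δ_CD = 25700·334/(650.2·103000) = 0.1282 mm
δ = Σδ_i = 2.393 mm.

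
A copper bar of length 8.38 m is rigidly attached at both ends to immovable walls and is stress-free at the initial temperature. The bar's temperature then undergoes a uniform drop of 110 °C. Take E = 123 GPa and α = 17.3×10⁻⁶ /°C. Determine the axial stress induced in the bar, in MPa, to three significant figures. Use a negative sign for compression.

Free thermal expansion αLΔT = 17.3e-6 · 8380 · -110 = -15.95 mm.
The walls impose strain ε = −(-15.95)/8380 = 1.9030e-03; σ = Eε = 123000 · 1.9030e-03 = 234.1 MPa.

234 MPa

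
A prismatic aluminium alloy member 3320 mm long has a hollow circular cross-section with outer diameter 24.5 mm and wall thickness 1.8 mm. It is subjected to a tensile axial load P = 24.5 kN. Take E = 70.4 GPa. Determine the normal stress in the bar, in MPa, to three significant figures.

191 MPa

A = 128.4 mm².
σ = N/A = 24500/128.4 = 190.9 MPa.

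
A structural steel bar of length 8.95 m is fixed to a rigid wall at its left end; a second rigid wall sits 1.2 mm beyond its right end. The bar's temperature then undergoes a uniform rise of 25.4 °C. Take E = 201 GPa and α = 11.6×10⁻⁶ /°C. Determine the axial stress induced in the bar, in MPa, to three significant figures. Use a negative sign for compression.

Free thermal expansion αLΔT = 11.6e-6 · 8950 · 25.4 = 2.637 mm.
The walls engage after the gap closes; constrained expansion = 2.637 − 1.2 = 1.437 mm.
The walls impose strain ε = −(1.437)/8950 = -1.6056e-04; σ = Eε = 201000 · -1.6056e-04 = -32.27 MPa.

-32.3 MPa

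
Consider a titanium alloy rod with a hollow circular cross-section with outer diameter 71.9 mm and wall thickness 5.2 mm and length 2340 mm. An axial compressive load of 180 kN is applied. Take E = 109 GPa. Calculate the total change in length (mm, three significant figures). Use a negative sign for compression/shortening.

-3.55 mm

A = 1090 mm².
δ_mech = NL/(AE) = -180000·2340/(1090·109000) = -3.546 mm.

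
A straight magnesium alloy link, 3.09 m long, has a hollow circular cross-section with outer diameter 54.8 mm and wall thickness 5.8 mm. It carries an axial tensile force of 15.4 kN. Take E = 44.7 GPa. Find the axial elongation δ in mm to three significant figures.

1.19 mm

A = 892.8 mm².
δ_mech = NL/(AE) = 15400·3090/(892.8·44700) = 1.192 mm.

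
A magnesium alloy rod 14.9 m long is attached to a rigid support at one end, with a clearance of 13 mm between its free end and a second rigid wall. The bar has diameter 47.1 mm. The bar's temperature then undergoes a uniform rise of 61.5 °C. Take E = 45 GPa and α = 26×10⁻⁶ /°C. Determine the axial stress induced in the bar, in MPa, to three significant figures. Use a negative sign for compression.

-32.7 MPa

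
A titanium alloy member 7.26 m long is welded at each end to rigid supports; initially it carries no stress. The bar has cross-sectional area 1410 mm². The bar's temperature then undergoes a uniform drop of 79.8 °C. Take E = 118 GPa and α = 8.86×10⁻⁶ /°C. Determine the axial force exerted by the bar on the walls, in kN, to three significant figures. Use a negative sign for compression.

118 kN

Free thermal expansion αLΔT = 8.86e-6 · 7260 · -79.8 = -5.133 mm.
The walls impose strain ε = −(-5.133)/7260 = 7.0703e-04; σ = Eε = 118000 · 7.0703e-04 = 83.43 MPa.
Wall reaction R = σ·A = 83.43·1410 = 117600 N = 117.6 kN.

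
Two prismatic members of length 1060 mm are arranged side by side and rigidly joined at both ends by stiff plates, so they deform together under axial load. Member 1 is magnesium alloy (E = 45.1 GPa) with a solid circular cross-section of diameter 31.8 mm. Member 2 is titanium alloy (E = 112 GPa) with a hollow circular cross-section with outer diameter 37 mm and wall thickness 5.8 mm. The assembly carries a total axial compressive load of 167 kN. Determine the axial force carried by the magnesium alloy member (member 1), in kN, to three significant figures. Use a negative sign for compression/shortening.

A_1 = 794.2 mm².
A_2 = 568.5 mm².
Equal strain + equilibrium ⇒ each member carries load in proportion to AE: A₁E₁ = 35820000 N, A₂E₂ = 63670000 N, ΣAE = 99490000 N.
F₁ = P·A₁E₁/ΣAE = -167000·35820000/99490000 = -60120 N.

-60.1 kN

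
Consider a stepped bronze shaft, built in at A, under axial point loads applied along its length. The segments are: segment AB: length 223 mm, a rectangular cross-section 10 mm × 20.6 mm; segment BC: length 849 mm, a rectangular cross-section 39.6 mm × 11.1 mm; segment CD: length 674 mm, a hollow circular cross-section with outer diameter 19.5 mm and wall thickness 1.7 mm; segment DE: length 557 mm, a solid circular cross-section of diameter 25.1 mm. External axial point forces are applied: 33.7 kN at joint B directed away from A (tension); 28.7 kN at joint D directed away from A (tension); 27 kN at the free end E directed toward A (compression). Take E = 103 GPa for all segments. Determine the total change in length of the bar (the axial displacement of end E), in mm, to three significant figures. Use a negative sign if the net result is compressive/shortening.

Internal axial forces (sectioning from the free end, tension +): N_DE = -27 kN, N_CD = 1.7 kN, N_BC = 1.7 kN, N_AB = 35.4 kN.
A_AB = 206 mm².
A_BC = 439.6 mm².
A_CD = 95.06 mm².
A_DE = 494.8 mm².
δ_AB = 35400·223/(206·103000) = 0.3721 mm
δ_BC = 1700·849/(439.6·103000) = 0.03188 mm
δ_CD = 1700·674/(95.06·103000) = 0.117 mm
δ_DE = -27000·557/(494.8·103000) = -0.2951 mm
δ = Σδ_i = 0.2259 mm.

0.226 mm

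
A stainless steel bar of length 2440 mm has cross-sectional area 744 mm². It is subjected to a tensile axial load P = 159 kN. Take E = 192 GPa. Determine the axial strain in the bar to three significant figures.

σ = N/A = 213.7 MPa; ε = σ/E = 213.7/192000 = 1.113e-03.

0.00111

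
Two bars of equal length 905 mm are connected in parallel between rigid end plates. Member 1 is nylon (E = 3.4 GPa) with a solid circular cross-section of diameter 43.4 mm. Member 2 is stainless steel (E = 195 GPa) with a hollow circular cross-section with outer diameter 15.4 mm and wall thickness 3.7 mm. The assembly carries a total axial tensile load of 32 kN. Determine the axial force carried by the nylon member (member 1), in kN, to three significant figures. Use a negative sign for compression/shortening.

A_1 = 1479 mm².
A_2 = 136 mm².
Equal strain + equilibrium ⇒ each member carries load in proportion to AE: A₁E₁ = 5030000 N, A₂E₂ = 26520000 N, ΣAE = 31550000 N.
F₁ = P·A₁E₁/ΣAE = 32000·5030000/31550000 = 5102 N.

5.10 kN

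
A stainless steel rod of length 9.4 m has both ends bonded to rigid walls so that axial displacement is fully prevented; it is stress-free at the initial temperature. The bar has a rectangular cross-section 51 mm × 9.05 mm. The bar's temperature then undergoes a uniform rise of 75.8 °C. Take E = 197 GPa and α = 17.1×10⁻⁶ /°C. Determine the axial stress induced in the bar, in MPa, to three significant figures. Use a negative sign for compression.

-255 MPa

Free thermal expansion αLΔT = 17.1e-6 · 9400 · 75.8 = 12.18 mm.
The walls impose strain ε = −(12.18)/9400 = -1.2962e-03; σ = Eε = 197000 · -1.2962e-03 = -255.3 MPa.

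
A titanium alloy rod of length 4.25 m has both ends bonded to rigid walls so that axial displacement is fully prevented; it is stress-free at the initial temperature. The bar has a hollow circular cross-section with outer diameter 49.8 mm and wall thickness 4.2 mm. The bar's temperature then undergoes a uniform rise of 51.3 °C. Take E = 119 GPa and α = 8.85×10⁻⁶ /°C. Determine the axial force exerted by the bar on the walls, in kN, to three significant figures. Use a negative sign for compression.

Free thermal expansion αLΔT = 8.85e-6 · 4250 · 51.3 = 1.93 mm.
The walls impose strain ε = −(1.93)/4250 = -4.5400e-04; σ = Eε = 119000 · -4.5400e-04 = -54.03 MPa.
Wall reaction R = σ·A = -54.03·601.7 = -32510 N = -32.51 kN.

-32.5 kN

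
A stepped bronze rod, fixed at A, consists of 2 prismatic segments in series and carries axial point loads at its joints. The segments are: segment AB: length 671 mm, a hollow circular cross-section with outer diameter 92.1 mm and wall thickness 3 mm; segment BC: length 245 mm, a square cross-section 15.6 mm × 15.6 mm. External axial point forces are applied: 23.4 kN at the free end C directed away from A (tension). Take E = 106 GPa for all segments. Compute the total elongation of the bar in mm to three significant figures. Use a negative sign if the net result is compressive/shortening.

Internal axial forces (sectioning from the free end, tension +): N_BC = 23.4 kN, N_AB = 23.4 kN.
A_AB = 839.7 mm².
A_BC = 243.4 mm².
δ_AB = 23400·671/(839.7·106000) = 0.1764 mm
δ_BC = 23400·245/(243.4·106000) = 0.2222 mm
δ = Σδ_i = 0.3986 mm.

0.399 mm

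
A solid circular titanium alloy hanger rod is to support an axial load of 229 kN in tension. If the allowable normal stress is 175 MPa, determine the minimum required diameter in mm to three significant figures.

40.8 mm

Required area A ≥ P/σ_allow = 229000/175 = 1309 mm².
For a solid circular section, d ≥ √(4A/π) = 40.82 mm.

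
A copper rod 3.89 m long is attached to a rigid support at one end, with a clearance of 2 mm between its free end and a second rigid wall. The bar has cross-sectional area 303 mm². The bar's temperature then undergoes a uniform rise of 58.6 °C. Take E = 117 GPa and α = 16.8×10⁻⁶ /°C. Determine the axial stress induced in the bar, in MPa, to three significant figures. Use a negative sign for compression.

Free thermal expansion αLΔT = 16.8e-6 · 3890 · 58.6 = 3.83 mm.
The walls engage after the gap closes; constrained expansion = 3.83 − 2 = 1.83 mm.
The walls impose strain ε = −(1.83)/3890 = -4.7034e-04; σ = Eε = 117000 · -4.7034e-04 = -55.03 MPa.

-55.0 MPa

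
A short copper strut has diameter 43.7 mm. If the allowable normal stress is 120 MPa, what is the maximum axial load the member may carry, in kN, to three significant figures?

180 kN

A = 1500 mm².
P_max = σ_allow · A = 120 · 1500 = 180000 N = 180 kN.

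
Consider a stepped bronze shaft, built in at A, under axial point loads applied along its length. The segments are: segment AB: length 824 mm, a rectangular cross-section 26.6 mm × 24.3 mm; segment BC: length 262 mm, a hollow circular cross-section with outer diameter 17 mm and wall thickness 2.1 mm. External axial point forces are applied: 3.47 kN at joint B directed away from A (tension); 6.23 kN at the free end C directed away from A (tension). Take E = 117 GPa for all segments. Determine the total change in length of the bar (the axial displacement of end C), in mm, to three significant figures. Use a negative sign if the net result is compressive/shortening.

Internal axial forces (sectioning from the free end, tension +): N_BC = 6.23 kN, N_AB = 9.7 kN.
A_AB = 646.4 mm².
A_BC = 98.3 mm².
δ_AB = 9700·824/(646.4·117000) = 0.1057 mm
δ_BC = 6230·262/(98.3·117000) = 0.1419 mm
δ = Σδ_i = 0.2476 mm.

0.248 mm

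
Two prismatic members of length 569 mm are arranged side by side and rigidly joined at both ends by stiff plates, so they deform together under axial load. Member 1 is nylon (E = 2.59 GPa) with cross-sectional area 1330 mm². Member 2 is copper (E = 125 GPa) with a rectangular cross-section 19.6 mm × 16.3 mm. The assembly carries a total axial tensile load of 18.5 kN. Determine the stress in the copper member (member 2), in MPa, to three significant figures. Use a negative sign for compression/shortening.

53.3 MPa

A_2 = 319.5 mm².
Equal strain + equilibrium ⇒ each member carries load in proportion to AE: A₁E₁ = 3445000 N, A₂E₂ = 39940000 N, ΣAE = 43380000 N.
σ₂ = P·E₂/ΣAE = 18500·125000/43380000 = 53.31 MPa.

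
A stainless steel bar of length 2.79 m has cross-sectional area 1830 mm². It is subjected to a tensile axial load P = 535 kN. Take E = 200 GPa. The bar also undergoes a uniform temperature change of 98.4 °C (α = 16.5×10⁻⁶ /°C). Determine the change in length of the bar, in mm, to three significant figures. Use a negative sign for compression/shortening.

δ_mech = NL/(AE) = 535000·2790/(1830·200000) = 4.078 mm.
δ_thermal = αLΔT = 16.5e-6·2790·98.4 = 4.53 mm.
δ = δ_mech + δ_thermal = 8.608 mm.

8.61 mm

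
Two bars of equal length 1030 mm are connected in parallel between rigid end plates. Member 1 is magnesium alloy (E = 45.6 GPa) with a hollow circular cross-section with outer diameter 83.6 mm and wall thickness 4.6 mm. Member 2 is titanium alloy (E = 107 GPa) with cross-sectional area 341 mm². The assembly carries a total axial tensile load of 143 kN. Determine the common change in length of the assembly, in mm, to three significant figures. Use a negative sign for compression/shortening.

A_1 = 1142 mm².
Equal strain + equilibrium ⇒ each member carries load in proportion to AE: A₁E₁ = 52060000 N, A₂E₂ = 36490000 N, ΣAE = 88550000 N.
δ = PL/ΣAE = 143000·1030/88550000 = 1.663 mm.

1.66 mm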